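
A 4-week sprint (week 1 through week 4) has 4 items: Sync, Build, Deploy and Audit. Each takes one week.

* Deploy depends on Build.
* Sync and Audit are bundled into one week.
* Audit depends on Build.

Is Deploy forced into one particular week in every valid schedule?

No

Deploy can be week 2 (e.g. Sync=week 2; Deploy=week 2; Audit=week 2; Build=week 1) or week 3 (e.g. Deploy in week 3, Audit in week 2, Sync in week 2, Build in week 1).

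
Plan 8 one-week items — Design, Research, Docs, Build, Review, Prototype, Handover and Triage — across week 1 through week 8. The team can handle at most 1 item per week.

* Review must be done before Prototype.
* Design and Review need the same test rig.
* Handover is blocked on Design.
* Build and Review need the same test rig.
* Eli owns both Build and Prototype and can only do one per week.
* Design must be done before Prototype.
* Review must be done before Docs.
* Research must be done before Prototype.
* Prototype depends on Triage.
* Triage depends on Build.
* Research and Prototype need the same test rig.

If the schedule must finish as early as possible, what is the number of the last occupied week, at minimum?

week 8

The precedence chain requires at least 3 distinct weeks.
With at most 1 per week and 8 tasks, at least 8 weeks are needed.
8 works (last occupied week: week 8): for example Triage -> week 4, Research -> week 5, Design -> week 1, Build -> week 3, Handover -> week 8, Prototype -> week 6, Docs -> week 7, Review -> week 2.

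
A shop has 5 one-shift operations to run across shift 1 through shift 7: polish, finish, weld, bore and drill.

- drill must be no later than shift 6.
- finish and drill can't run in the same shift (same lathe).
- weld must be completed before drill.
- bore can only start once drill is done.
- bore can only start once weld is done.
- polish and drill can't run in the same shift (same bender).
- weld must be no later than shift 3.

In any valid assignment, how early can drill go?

Precedence pushes drill to at least shift 2; drill's own window allows nothing later than shift 6.
drill at shift 2 is achievable: polish -> shift 1, drill -> shift 2, weld -> shift 1, bore -> shift 3, finish -> shift 1.

shift 2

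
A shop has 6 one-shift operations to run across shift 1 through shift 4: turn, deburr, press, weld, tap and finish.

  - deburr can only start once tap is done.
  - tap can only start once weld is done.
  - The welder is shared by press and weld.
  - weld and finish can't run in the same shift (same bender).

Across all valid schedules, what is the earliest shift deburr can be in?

Precedence pushes deburr to at least shift 3.
deburr at shift 3 is achievable: weld=shift 1, turn=shift 1, deburr=shift 3, tap=shift 2, finish=shift 2, press=shift 2.

shift 3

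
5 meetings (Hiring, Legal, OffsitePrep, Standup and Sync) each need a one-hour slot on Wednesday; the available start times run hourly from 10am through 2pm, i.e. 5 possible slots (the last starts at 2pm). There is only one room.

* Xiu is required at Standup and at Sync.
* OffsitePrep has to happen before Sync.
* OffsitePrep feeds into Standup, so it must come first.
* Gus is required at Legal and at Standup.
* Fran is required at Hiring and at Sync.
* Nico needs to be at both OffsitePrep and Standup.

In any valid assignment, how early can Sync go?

11am

Precedence pushes Sync to at least 11am.
Sync at 11am is achievable: Legal=2pm; Hiring=1pm; Standup=12pm; OffsitePrep=10am; Sync=11am.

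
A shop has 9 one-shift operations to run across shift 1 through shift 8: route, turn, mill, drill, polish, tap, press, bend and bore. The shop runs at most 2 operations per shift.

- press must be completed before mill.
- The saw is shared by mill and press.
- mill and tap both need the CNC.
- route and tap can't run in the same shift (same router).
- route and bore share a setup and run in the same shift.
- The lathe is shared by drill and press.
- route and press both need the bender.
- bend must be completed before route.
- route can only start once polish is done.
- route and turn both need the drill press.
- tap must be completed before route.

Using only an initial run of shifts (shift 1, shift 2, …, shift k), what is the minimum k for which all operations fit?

5

The precedence chain requires at least 2 distinct shifts.
With at most 2 per shift and 9 operations, at least 5 shifts are needed.
5 works (last occupied shift: shift 5): for example tap -> shift 1, drill -> shift 5, polish -> shift 1, mill -> shift 4, bend -> shift 2, bore -> shift 3, route -> shift 3, press -> shift 2, turn -> shift 4.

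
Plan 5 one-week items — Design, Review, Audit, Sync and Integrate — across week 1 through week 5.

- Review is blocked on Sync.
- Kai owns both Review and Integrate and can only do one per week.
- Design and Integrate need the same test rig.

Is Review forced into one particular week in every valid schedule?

Review can be week 2 (e.g. Sync=week 1, Review=week 2, Design=week 1, Audit=week 1, Integrate=week 3) or week 3 (e.g. Audit -> week 1, Sync -> week 1, Design -> week 1, Integrate -> week 2, Review -> week 3).

No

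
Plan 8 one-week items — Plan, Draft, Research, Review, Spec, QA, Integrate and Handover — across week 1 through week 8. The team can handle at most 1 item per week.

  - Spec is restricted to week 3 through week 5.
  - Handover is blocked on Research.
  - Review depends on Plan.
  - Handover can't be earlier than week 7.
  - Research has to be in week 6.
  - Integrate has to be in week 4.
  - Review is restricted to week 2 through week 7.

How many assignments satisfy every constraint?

Splitting on Plan: it can be week 1 (20), week 2 (12), week 3 (2), week 5 (2). Listing each branch's schedules as (Draft, Research, Review, Spec, QA, Integrate, Handover) by week number:
Plan=week 1: (2,6,3,5,7,4,8) (2,6,3,5,8,4,7) (2,6,5,3,7,4,8) (2,6,5,3,8,4,7) (2,6,7,3,5,4,8) (2,6,7,5,3,4,8) (3,6,2,5,7,4,8) (3,6,2,5,8,4,7) (3,6,7,5,2,4,8) (5,6,2,3,7,4,8) (5,6,2,3,8,4,7) (5,6,7,3,2,4,8) (7,6,2,3,5,4,8) (7,6,2,5,3,4,8) (7,6,3,5,2,4,8) (7,6,5,3,2,4,8) (8,6,2,3,5,4,7) (8,6,2,5,3,4,7) (8,6,3,5,2,4,7) (8,6,5,3,2,4,7) — 20.
Plan=week 2: (1,6,3,5,7,4,8) (1,6,3,5,8,4,7) (1,6,5,3,7,4,8) (1,6,5,3,8,4,7) (1,6,7,3,5,4,8) (1,6,7,5,3,4,8) (3,6,7,5,1,4,8) (5,6,7,3,1,4,8) (7,6,3,5,1,4,8) (7,6,5,3,1,4,8) (8,6,3,5,1,4,7) (8,6,5,3,1,4,7) — 12.
Plan=week 3: (1,6,7,5,2,4,8) (2,6,7,5,1,4,8) — 2.
Plan=week 5: (1,6,7,3,2,4,8) (2,6,7,3,1,4,8) — 2.
Summing: 20 + 12 + 2 + 2 = 36.

36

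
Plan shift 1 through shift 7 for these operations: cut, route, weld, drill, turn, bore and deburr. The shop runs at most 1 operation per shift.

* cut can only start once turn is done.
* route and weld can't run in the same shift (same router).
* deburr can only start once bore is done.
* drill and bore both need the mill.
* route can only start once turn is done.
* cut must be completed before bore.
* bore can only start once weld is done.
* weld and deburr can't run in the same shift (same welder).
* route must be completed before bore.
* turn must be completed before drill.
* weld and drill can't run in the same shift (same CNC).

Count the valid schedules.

Splitting on cut: it can be shift 2 (10), shift 3 (14), shift 4 (14), shift 5 (8). Listing each branch's schedules as (route, weld, drill, turn, bore, deburr) by shift number:
cut=shift 2: (3,4,5,1,6,7) (3,4,6,1,5,7) (3,4,7,1,5,6) (3,5,4,1,6,7) (4,3,5,1,6,7) (4,3,6,1,5,7) (4,3,7,1,5,6) (4,5,3,1,6,7) (5,3,4,1,6,7) (5,4,3,1,6,7) — 10.
cut=shift 3: (2,4,5,1,6,7) (2,4,6,1,5,7) (2,4,7,1,5,6) (2,5,4,1,6,7) (4,1,5,2,6,7) (4,1,6,2,5,7) (4,1,7,2,5,6) (4,2,5,1,6,7) (4,2,6,1,5,7) (4,2,7,1,5,6) (4,5,2,1,6,7) (5,1,4,2,6,7) (5,2,4,1,6,7) (5,4,2,1,6,7) — 14.
cut=shift 4: (2,3,5,1,6,7) (2,3,6,1,5,7) (2,3,7,1,5,6) (2,5,3,1,6,7) (3,1,5,2,6,7) (3,1,6,2,5,7) (3,1,7,2,5,6) (3,2,5,1,6,7) (3,2,6,1,5,7) (3,2,7,1,5,6) (3,5,2,1,6,7) (5,1,3,2,6,7) (5,2,3,1,6,7) (5,3,2,1,6,7) — 14.
cut=shift 5: (2,3,4,1,6,7) (2,4,3,1,6,7) (3,1,4,2,6,7) (3,2,4,1,6,7) (3,4,2,1,6,7) (4,1,3,2,6,7) (4,2,3,1,6,7) (4,3,2,1,6,7) — 8.
Summing: 10 + 14 + 14 + 8 = 46.

46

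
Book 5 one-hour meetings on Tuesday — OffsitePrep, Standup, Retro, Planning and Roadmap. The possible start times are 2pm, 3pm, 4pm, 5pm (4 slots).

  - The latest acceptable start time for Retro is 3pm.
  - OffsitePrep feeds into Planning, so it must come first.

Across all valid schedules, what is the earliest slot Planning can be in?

3pm

Precedence pushes Planning to at least 3pm.
Planning at 3pm is achievable: OffsitePrep -> 2pm, Roadmap -> 2pm, Retro -> 2pm, Standup -> 2pm, Planning -> 3pm.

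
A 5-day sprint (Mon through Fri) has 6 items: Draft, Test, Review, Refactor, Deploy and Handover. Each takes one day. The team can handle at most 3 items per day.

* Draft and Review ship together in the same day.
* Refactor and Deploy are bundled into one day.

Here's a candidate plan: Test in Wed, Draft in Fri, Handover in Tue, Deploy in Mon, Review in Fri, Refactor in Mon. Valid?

The team can handle at most 3 items per day — holds.
Refactor and Deploy are bundled into one day — holds.
Draft and Review ship together in the same day — holds.

Yes, all constraints hold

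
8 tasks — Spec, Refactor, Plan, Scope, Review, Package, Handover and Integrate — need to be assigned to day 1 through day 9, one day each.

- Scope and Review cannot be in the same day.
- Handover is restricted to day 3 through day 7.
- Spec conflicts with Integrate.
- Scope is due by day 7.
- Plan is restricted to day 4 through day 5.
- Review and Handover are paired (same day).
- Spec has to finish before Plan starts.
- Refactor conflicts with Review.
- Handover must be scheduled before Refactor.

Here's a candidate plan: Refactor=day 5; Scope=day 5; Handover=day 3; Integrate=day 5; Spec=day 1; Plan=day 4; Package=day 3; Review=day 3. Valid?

Handover is restricted to day 3 through day 7 — holds.
Spec has to finish before Plan starts — holds.
Review and Handover are paired (same day) — holds.
Plan is restricted to day 4 through day 5 — holds.
Refactor conflicts with Review — holds.
Scope is due by day 7 — holds.
Spec conflicts with Integrate — holds.
Handover must be scheduled before Refactor — holds.
Scope and Review cannot be in the same day — holds.

Yes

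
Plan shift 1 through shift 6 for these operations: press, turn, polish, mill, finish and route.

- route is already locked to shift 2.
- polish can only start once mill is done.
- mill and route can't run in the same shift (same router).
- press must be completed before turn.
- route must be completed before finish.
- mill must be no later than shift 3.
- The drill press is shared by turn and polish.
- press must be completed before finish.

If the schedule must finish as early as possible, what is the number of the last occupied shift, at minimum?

shift 3

The precedence chain requires at least 2 distinct shifts.
Propagating the time windows through the other constraints, finish can't land before shift 3, so the schedule must run through at least shift 3.
3 works (last occupied shift: shift 3): for example turn in shift 2; route in shift 2; polish in shift 3; finish in shift 3; mill in shift 1; press in shift 1.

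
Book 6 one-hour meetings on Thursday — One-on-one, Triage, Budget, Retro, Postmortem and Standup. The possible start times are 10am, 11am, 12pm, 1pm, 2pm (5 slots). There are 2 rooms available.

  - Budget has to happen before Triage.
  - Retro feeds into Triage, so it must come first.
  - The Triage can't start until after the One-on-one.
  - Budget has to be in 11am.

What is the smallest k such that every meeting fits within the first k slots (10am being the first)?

The precedence chain requires at least 2 distinct slots.
With at most 2 per slot and 6 meetings, at least 3 slots are needed.
Propagating the time windows through the other constraints, Triage can't land before 12pm — that is slot 3 counting from 10am — so the schedule must run through at least 3 slots.
3 works (last occupied slot: 12pm): for example Budget -> 11am; Triage -> 12pm; One-on-one -> 10am; Standup -> 12pm; Postmortem -> 11am; Retro -> 10am.

3 slots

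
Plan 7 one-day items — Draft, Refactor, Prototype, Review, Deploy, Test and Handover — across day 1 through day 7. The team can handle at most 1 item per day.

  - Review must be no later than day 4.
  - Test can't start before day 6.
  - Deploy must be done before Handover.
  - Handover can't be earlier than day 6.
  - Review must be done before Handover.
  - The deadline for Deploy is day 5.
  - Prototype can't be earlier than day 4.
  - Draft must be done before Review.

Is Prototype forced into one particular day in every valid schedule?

No

Prototype can be day 4 (e.g. Prototype -> day 4, Deploy -> day 3, Review -> day 2, Refactor -> day 5, Draft -> day 1, Handover -> day 6, Test -> day 7) or day 5 (e.g. Handover in day 6, Review in day 2, Prototype in day 5, Deploy in day 3, Test in day 7, Draft in day 1, Refactor in day 4).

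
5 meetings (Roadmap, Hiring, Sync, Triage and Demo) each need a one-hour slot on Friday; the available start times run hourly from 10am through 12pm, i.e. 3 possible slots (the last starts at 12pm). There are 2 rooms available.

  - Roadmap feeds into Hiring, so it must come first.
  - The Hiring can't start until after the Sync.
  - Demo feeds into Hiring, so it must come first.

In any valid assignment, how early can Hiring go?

Precedence pushes Hiring to at least 11am.
Hiring at 12pm is achievable: Triage=11am; Roadmap=10am; Hiring=12pm; Demo=11am; Sync=10am.
Nothing earlier works — the capacity limit rule out every slot before 12pm.

12pm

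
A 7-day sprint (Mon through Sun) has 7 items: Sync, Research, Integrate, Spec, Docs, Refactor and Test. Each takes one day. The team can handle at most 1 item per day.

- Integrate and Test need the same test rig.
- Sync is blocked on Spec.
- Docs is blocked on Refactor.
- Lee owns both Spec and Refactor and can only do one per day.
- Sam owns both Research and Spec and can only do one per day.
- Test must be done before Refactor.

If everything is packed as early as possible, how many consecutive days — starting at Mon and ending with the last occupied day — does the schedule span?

The precedence chain requires at least 3 distinct days.
With at most 1 per day and 7 work items, at least 7 days are needed.
7 works (last occupied day: Sun): for example Spec=Wed; Sync=Thu; Integrate=Sun; Research=Sat; Test=Mon; Docs=Fri; Refactor=Tue.

7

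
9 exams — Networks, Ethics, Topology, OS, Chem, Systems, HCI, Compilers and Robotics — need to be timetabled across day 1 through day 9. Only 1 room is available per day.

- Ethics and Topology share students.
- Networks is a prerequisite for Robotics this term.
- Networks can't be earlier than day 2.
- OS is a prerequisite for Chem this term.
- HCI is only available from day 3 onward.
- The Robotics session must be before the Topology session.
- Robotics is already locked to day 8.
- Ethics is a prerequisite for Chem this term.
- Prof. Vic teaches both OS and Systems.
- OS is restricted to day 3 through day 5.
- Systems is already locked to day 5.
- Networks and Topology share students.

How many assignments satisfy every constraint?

36

Splitting on Networks: it can be day 2 (16), day 3 (4), day 4 (4), day 6 (6), day 7 (6). Listing each branch's schedules as (Ethics, Topology, OS, Chem, Systems, HCI, Compilers, Robotics) by day number:
Networks=day 2: (1,9,3,4,5,6,7,8) (1,9,3,4,5,7,6,8) (1,9,3,6,5,4,7,8) (1,9,3,6,5,7,4,8) (1,9,3,7,5,4,6,8) (1,9,3,7,5,6,4,8) (1,9,4,6,5,3,7,8) (1,9,4,6,5,7,3,8) (1,9,4,7,5,3,6,8) (1,9,4,7,5,6,3,8) (3,9,4,6,5,7,1,8) (3,9,4,7,5,6,1,8) (4,9,3,6,5,7,1,8) (4,9,3,7,5,6,1,8) (6,9,3,7,5,4,1,8) (6,9,4,7,5,3,1,8) — 16.
Networks=day 3: (1,9,4,6,5,7,2,8) (1,9,4,7,5,6,2,8) (2,9,4,6,5,7,1,8) (2,9,4,7,5,6,1,8) — 4.
Networks=day 4: (1,9,3,6,5,7,2,8) (1,9,3,7,5,6,2,8) (2,9,3,6,5,7,1,8) (2,9,3,7,5,6,1,8) — 4.
Networks=day 6: (1,9,3,4,5,7,2,8) (1,9,3,7,5,4,2,8) (1,9,4,7,5,3,2,8) (2,9,3,4,5,7,1,8) (2,9,3,7,5,4,1,8) (2,9,4,7,5,3,1,8) — 6.
Networks=day 7: (1,9,3,4,5,6,2,8) (1,9,3,6,5,4,2,8) (1,9,4,6,5,3,2,8) (2,9,3,4,5,6,1,8) (2,9,3,6,5,4,1,8) (2,9,4,6,5,3,1,8) — 6.
Summing: 16 + 4 + 4 + 6 + 6 = 36.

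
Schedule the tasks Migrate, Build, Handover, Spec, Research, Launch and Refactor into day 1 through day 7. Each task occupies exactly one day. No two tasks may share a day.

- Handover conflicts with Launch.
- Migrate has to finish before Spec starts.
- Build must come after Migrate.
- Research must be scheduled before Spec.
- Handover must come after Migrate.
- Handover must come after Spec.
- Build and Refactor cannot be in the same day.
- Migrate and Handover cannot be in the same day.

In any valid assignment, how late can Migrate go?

day 4

Downstream work caps Migrate at day 5.
Migrate at day 4 is achievable: Launch in day 2, Spec in day 5, Migrate in day 4, Research in day 1, Refactor in day 3, Handover in day 6, Build in day 7.
Nothing later works — the conflict and capacity constraints rule out every day after day 4.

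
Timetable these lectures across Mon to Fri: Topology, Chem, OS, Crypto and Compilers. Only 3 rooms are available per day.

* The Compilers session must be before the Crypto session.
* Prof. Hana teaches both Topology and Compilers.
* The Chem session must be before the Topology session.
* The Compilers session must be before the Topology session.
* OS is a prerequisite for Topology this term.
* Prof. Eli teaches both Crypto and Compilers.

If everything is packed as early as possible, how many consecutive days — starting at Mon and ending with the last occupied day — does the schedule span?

The precedence chain requires at least 2 distinct days.
With at most 3 per day and 5 lectures, at least 2 days are needed.
2 works (last occupied day: Tue): for example OS -> Mon, Topology -> Tue, Compilers -> Mon, Crypto -> Tue, Chem -> Mon.

2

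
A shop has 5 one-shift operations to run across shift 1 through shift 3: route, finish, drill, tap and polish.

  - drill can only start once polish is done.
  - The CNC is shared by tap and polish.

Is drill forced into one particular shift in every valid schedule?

drill can be shift 2 (e.g. route in shift 1, drill in shift 2, finish in shift 1, polish in shift 1, tap in shift 2) or shift 3 (e.g. drill in shift 3, polish in shift 1, route in shift 1, tap in shift 2, finish in shift 1).

No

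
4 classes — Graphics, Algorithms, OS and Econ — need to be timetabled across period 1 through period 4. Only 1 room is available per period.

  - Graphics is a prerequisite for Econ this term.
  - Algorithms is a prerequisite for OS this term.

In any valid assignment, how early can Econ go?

Precedence pushes Econ to at least period 2.
Econ at period 2 is achievable: Econ in period 2, OS in period 4, Graphics in period 1, Algorithms in period 3.

period 2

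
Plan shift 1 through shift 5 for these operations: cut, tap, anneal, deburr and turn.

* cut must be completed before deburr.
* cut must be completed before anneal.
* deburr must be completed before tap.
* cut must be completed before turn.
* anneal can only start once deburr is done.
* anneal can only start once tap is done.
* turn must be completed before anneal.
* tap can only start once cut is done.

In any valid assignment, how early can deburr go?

shift 2

Precedence pushes deburr to at least shift 2; downstream work caps deburr at shift 3.
deburr at shift 2 is achievable: tap -> shift 3, cut -> shift 1, anneal -> shift 4, turn -> shift 2, deburr -> shift 2.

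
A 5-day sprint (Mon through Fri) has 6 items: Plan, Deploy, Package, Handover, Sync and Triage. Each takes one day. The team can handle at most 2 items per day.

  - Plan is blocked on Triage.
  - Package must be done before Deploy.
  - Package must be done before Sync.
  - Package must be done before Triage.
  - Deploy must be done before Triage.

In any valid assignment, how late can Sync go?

Precedence pushes Sync to at least Tue.
Sync at Fri is achievable: Deploy=Tue; Triage=Wed; Handover=Mon; Sync=Fri; Package=Mon; Plan=Thu.

Fri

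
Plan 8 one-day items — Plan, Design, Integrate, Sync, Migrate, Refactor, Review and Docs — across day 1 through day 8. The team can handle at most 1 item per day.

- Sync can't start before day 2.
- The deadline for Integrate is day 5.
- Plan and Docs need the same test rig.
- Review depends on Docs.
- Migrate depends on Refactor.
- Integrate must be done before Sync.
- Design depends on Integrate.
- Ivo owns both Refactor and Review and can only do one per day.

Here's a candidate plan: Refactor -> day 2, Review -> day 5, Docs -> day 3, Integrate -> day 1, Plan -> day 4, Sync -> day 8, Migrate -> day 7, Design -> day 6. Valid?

Valid

Ivo owns both Refactor and Review and can only do one per day — holds.
Design depends on Integrate — holds.
The team can handle at most 1 item per day — holds.
Plan and Docs need the same test rig — holds.
Sync can't start before day 2 — holds.
Review depends on Docs — holds.
Integrate must be done before Sync — holds.
The deadline for Integrate is day 5 — holds.
Migrate depends on Refactor — holds.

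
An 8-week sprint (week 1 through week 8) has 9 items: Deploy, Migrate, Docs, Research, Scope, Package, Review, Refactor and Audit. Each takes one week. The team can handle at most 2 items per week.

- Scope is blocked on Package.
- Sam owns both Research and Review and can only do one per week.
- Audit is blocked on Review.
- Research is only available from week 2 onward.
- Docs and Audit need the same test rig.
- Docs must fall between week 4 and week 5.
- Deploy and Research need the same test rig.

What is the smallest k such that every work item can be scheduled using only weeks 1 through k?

5

The precedence chain requires at least 2 distinct weeks.
With at most 2 per week and 9 work items, at least 5 weeks are needed.
Docs can't be placed before week 4, so the schedule must run through at least week 4.
5 works (last occupied week: week 5): for example Deploy -> week 3; Scope -> week 2; Audit -> week 3; Package -> week 1; Migrate -> week 4; Research -> week 2; Docs -> week 4; Review -> week 1; Refactor -> week 5.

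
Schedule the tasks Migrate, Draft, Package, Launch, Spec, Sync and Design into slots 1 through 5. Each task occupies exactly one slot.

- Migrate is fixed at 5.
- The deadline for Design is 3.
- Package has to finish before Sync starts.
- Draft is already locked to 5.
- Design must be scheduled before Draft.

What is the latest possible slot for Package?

4

Downstream work caps Package at 4.
Package at 4 is achievable: Design -> 1; Launch -> 1; Migrate -> 5; Draft -> 5; Sync -> 5; Package -> 4; Spec -> 1.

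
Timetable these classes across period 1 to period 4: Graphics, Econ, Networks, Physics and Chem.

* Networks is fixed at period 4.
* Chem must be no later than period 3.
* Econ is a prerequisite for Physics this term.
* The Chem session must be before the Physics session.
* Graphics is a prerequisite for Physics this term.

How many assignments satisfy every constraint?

Splitting on Graphics: it can be period 1 (14), period 2 (13), period 3 (9). Listing each branch's schedules as (Econ, Networks, Physics, Chem) by period number:
Graphics=period 1: (1,4,2,1) (1,4,3,1) (1,4,3,2) (1,4,4,1) (1,4,4,2) (1,4,4,3) (2,4,3,1) (2,4,3,2) (2,4,4,1) (2,4,4,2) (2,4,4,3) (3,4,4,1) (3,4,4,2) (3,4,4,3) — 14.
Graphics=period 2: (1,4,3,1) (1,4,3,2) (1,4,4,1) (1,4,4,2) (1,4,4,3) (2,4,3,1) (2,4,3,2) (2,4,4,1) (2,4,4,2) (2,4,4,3) (3,4,4,1) (3,4,4,2) (3,4,4,3) — 13.
Graphics=period 3: (1,4,4,1) (1,4,4,2) (1,4,4,3) (2,4,4,1) (2,4,4,2) (2,4,4,3) (3,4,4,1) (3,4,4,2) (3,4,4,3) — 9.
Summing: 14 + 13 + 9 = 36.

36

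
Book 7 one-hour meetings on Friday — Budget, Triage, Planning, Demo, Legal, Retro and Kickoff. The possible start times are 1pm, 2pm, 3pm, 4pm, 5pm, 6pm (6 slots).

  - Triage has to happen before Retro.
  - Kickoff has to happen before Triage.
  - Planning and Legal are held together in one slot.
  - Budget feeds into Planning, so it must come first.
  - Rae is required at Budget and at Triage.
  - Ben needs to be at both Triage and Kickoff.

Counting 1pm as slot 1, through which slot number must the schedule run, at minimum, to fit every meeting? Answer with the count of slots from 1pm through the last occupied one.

3

The precedence chain requires at least 3 distinct slots.
3 works (last occupied slot: 3pm): for example Planning -> 2pm; Legal -> 2pm; Demo -> 1pm; Budget -> 1pm; Kickoff -> 1pm; Retro -> 3pm; Triage -> 2pm.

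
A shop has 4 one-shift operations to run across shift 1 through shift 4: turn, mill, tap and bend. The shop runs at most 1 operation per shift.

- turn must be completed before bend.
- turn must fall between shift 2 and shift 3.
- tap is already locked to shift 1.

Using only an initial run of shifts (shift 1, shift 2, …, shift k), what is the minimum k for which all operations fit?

4 shifts

The precedence chain requires at least 2 distinct shifts.
With at most 1 per shift and 4 operations, at least 4 shifts are needed.
Propagating the time windows through the other constraints, bend can't land before shift 3, so the schedule must run through at least shift 3.
4 works (last occupied shift: shift 4): for example tap -> shift 1, bend -> shift 3, mill -> shift 4, turn -> shift 2.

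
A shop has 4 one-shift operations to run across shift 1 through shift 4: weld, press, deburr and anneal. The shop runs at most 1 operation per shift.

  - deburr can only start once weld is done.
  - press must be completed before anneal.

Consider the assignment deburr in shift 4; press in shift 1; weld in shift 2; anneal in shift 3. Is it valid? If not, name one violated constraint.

The shop runs at most 1 operation per shift — holds.
press must be completed before anneal — holds.
deburr can only start once weld is done — holds.

Valid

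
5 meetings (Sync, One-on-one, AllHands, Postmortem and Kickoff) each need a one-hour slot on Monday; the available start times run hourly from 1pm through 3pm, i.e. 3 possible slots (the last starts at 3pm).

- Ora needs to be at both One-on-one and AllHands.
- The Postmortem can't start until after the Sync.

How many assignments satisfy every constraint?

54

Splitting on Sync: it can be 1pm (36), 2pm (18). Listing each branch's schedules as (One-on-one, AllHands, Postmortem, Kickoff):
Sync=1pm: (1pm,2pm,2pm,1pm) (1pm,2pm,2pm,2pm) (1pm,2pm,2pm,3pm) (1pm,2pm,3pm,1pm) (1pm,2pm,3pm,2pm) (1pm,2pm,3pm,3pm) (1pm,3pm,2pm,1pm) (1pm,3pm,2pm,2pm) (1pm,3pm,2pm,3pm) (1pm,3pm,3pm,1pm) (1pm,3pm,3pm,2pm) (1pm,3pm,3pm,3pm) (2pm,1pm,2pm,1pm) (2pm,1pm,2pm,2pm) (2pm,1pm,2pm,3pm) (2pm,1pm,3pm,1pm) (2pm,1pm,3pm,2pm) (2pm,1pm,3pm,3pm) (2pm,3pm,2pm,1pm) (2pm,3pm,2pm,2pm) (2pm,3pm,2pm,3pm) (2pm,3pm,3pm,1pm) (2pm,3pm,3pm,2pm) (2pm,3pm,3pm,3pm) (3pm,1pm,2pm,1pm) (3pm,1pm,2pm,2pm) (3pm,1pm,2pm,3pm) (3pm,1pm,3pm,1pm) (3pm,1pm,3pm,2pm) (3pm,1pm,3pm,3pm) (3pm,2pm,2pm,1pm) (3pm,2pm,2pm,2pm) (3pm,2pm,2pm,3pm) (3pm,2pm,3pm,1pm) (3pm,2pm,3pm,2pm) (3pm,2pm,3pm,3pm) — 36.
Sync=2pm: (1pm,2pm,3pm,1pm) (1pm,2pm,3pm,2pm) (1pm,2pm,3pm,3pm) (1pm,3pm,3pm,1pm) (1pm,3pm,3pm,2pm) (1pm,3pm,3pm,3pm) (2pm,1pm,3pm,1pm) (2pm,1pm,3pm,2pm) (2pm,1pm,3pm,3pm) (2pm,3pm,3pm,1pm) (2pm,3pm,3pm,2pm) (2pm,3pm,3pm,3pm) (3pm,1pm,3pm,1pm) (3pm,1pm,3pm,2pm) (3pm,1pm,3pm,3pm) (3pm,2pm,3pm,1pm) (3pm,2pm,3pm,2pm) (3pm,2pm,3pm,3pm) — 18.
Summing: 36 + 18 = 54.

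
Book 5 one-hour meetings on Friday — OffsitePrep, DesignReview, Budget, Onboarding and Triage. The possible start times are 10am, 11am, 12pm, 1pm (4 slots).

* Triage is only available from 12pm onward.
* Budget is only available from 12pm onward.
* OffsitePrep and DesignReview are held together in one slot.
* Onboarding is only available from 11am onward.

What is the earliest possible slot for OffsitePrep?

OffsitePrep at 10am is achievable: Budget in 12pm, DesignReview in 10am, Triage in 12pm, OffsitePrep in 10am, Onboarding in 11am.

10am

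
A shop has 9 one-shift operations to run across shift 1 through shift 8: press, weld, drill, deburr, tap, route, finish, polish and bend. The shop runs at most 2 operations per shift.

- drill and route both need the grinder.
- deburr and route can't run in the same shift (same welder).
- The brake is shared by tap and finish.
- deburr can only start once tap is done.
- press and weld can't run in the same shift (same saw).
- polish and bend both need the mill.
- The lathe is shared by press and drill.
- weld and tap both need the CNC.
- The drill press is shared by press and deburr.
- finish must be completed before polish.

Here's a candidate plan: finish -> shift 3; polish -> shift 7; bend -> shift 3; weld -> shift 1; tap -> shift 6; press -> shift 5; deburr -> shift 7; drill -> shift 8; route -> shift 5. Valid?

Yes, all constraints hold

weld and tap both need the CNC — holds.
drill and route both need the grinder — holds.
The drill press is shared by press and deburr — holds.
finish must be completed before polish — holds.
The lathe is shared by press and drill — holds.
deburr can only start once tap is done — holds.
The shop runs at most 2 operations per shift — holds.
The brake is shared by tap and finish — holds.
deburr and route can't run in the same shift (same welder) — holds.
polish and bend both need the mill — holds.
press and weld can't run in the same shift (same saw) — holds.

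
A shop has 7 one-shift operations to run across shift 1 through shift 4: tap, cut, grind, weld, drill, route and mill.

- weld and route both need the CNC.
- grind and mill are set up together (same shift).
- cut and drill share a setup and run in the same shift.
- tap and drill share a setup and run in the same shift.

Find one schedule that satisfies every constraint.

mill -> shift 1; drill -> shift 1; tap -> shift 1; route -> shift 2; weld -> shift 1; grind -> shift 1; cut -> shift 1

Checking: weld(shift 1) != route(shift 2); grind = mill = shift 1; cut = drill = shift 1; tap = drill = shift 1.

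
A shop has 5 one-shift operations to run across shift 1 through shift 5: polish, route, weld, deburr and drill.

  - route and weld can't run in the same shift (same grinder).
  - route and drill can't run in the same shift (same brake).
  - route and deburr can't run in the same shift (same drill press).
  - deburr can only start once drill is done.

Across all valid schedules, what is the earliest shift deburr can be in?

Precedence pushes deburr to at least shift 2.
deburr at shift 2 is achievable: route=shift 3; drill=shift 1; polish=shift 1; deburr=shift 2; weld=shift 1.

shift 2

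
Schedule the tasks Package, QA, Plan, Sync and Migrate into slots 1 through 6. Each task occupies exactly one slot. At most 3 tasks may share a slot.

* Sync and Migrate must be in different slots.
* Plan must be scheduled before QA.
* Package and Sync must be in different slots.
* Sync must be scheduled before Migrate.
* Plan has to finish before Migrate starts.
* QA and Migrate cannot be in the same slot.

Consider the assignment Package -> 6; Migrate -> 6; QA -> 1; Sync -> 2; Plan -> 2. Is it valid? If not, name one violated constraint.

No — it violates: Plan must be scheduled before QA

Package and Sync must be in different slots — holds.
Sync and Migrate must be in different slots — holds.
Plan has to finish before Migrate starts — holds.
Sync must be scheduled before Migrate — holds.
At most 3 tasks may share a slot — holds.
Plan must be scheduled before QA — violated.
QA and Migrate cannot be in the same slot — holds.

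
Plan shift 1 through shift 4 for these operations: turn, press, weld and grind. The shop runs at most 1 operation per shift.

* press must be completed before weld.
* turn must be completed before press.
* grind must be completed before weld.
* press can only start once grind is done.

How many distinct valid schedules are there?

Enumerating: weld -> shift 4, turn -> shift 2, grind -> shift 1, press -> shift 3 | weld -> shift 4; grind -> shift 2; press -> shift 3; turn -> shift 1.

2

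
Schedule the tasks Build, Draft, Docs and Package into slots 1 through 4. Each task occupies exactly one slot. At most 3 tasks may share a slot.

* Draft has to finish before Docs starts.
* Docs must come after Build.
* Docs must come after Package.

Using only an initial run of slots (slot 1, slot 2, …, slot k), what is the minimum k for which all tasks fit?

The precedence chain requires at least 2 distinct slots.
With at most 3 per slot and 4 tasks, at least 2 slots are needed.
2 works (last occupied slot: 2): for example Build -> 1; Package -> 1; Docs -> 2; Draft -> 1.

2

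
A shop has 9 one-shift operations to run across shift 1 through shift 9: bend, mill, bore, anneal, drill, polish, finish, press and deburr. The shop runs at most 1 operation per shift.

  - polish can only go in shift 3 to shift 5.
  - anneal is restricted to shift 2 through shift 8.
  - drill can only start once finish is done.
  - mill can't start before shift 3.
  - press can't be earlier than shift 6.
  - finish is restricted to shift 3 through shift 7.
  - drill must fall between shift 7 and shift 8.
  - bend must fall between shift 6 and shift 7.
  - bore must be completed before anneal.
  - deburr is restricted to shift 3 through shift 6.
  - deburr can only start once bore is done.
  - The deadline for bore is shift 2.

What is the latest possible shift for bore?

Bore's own window allows nothing later than shift 2.
bore at shift 1 is achievable: bore in shift 1; deburr in shift 4; polish in shift 3; drill in shift 7; bend in shift 6; anneal in shift 2; press in shift 8; finish in shift 5; mill in shift 9.
Nothing later works — the capacity limit rule out every shift after shift 1.

shift 1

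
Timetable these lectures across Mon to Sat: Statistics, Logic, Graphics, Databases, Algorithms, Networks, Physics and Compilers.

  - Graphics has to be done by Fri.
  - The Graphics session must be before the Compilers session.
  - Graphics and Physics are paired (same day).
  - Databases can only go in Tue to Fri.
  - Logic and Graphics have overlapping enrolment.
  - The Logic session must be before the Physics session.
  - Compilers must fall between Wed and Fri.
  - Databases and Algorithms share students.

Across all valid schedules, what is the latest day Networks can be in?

Networks at Sat is achievable: Logic -> Mon; Networks -> Sat; Databases -> Tue; Algorithms -> Mon; Physics -> Tue; Statistics -> Mon; Compilers -> Wed; Graphics -> Tue.

Sat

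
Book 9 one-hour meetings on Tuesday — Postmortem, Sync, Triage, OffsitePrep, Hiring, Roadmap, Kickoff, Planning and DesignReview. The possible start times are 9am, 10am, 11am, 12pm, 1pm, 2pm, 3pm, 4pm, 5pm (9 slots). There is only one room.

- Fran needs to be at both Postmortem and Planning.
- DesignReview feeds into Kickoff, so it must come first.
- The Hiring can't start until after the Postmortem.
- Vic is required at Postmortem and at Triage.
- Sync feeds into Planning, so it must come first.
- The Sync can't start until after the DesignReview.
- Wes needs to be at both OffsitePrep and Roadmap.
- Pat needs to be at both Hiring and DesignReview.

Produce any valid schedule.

Hiring -> 12pm; OffsitePrep -> 4pm; Postmortem -> 11am; Planning -> 2pm; Roadmap -> 5pm; Sync -> 10am; Triage -> 3pm; Kickoff -> 1pm; DesignReview -> 9am

Checking: Sync(10am) before Planning(2pm); DesignReview(9am) before Sync(10am); Postmortem(11am) before Hiring(12pm); DesignReview(9am) before Kickoff(1pm); Postmortem(11am) != Triage(3pm); OffsitePrep(4pm) != Roadmap(5pm); Hiring(12pm) != DesignReview(9am); Postmortem(11am) != Planning(2pm); max 1 per slot (cap 1).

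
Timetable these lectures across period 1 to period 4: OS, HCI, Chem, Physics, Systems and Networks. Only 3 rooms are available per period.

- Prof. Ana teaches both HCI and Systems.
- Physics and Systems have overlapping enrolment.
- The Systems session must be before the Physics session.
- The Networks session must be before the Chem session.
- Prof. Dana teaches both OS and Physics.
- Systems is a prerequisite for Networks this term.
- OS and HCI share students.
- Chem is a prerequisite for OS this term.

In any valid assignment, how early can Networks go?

Precedence pushes Networks to at least period 2; downstream work caps Networks at period 2.
Networks at period 2 is achievable: Systems -> period 1, OS -> period 4, Networks -> period 2, Physics -> period 2, HCI -> period 2, Chem -> period 3.

period 2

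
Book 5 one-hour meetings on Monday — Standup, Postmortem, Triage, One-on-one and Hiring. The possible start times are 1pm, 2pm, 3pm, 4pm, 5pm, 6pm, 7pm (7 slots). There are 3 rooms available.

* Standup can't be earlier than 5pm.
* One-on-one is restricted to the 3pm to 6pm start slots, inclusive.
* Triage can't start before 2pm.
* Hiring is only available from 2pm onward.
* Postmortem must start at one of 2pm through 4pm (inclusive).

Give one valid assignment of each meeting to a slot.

Hiring=2pm, One-on-one=3pm, Standup=5pm, Triage=2pm, Postmortem=2pm

Checking: Triage=2pm in [2pm,7pm]; Postmortem=2pm in [2pm,4pm]; One-on-one=3pm in [3pm,6pm]; Hiring=2pm in [2pm,7pm]; Standup=5pm in [5pm,7pm]; max 3 per slot (cap 3).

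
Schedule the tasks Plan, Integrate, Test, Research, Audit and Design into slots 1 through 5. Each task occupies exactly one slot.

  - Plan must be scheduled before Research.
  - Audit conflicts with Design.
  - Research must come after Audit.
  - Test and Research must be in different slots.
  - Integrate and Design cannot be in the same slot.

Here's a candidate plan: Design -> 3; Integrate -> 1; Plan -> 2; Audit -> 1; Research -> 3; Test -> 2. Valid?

Audit conflicts with Design — holds.
Test and Research must be in different slots — holds.
Research must come after Audit — holds.
Integrate and Design cannot be in the same slot — holds.
Plan must be scheduled before Research — holds.

Yes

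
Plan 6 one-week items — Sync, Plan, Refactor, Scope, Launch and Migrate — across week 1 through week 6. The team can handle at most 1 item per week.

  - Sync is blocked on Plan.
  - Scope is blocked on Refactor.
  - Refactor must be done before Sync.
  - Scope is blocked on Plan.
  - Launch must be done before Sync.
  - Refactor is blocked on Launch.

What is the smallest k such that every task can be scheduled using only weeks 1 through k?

The precedence chain requires at least 3 distinct weeks.
With at most 1 per week and 6 tasks, at least 6 weeks are needed.
6 works (last occupied week: week 6): for example Sync -> week 4; Scope -> week 5; Refactor -> week 2; Plan -> week 3; Migrate -> week 6; Launch -> week 1.

6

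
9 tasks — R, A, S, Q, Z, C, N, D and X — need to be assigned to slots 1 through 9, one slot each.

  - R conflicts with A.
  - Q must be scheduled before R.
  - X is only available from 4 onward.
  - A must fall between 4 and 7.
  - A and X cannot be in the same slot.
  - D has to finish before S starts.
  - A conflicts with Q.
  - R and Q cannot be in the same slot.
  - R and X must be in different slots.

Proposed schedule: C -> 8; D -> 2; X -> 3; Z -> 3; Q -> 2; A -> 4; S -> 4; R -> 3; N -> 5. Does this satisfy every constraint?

No — it violates: X is only available from 4 onward

A conflicts with Q — holds.
D has to finish before S starts — holds.
Q must be scheduled before R — holds.
R and Q cannot be in the same slot — holds.
R and X must be in different slots — violated.
R conflicts with A — holds.
X is only available from 4 onward — violated.
A and X cannot be in the same slot — holds.
A must fall between 4 and 7 — holds.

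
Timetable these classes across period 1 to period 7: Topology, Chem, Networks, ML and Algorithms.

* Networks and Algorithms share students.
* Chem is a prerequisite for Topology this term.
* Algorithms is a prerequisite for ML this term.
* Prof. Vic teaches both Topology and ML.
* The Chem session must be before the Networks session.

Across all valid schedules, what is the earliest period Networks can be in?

Precedence pushes Networks to at least period 2.
Networks at period 2 is achievable: ML -> period 3; Algorithms -> period 1; Chem -> period 1; Networks -> period 2; Topology -> period 2.

period 2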